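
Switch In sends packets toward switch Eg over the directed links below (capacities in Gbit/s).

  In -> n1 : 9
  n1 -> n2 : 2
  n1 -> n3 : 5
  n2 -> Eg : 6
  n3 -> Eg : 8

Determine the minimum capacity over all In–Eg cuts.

Augment In→n1→n2→Eg: bottleneck 2, flow now 2.
Augment In→n1→n3→Eg: bottleneck 5, flow now 7.
No augmenting path remains; maximum flow = 7.
By max-flow min-cut, the minimum cut capacity equals the max flow.
In the residual graph, reachable from In: {In, n1}.
Min-cut edges: n1→n2 (2), n1→n3 (5); capacity 2 + 5 = 7.

7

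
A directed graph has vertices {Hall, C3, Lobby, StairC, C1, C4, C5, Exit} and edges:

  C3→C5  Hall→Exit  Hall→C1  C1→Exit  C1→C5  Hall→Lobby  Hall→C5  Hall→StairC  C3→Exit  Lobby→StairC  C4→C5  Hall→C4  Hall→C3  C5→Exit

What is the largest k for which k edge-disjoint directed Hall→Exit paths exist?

Assign every edge capacity 1; by Menger, the answer equals the max flow.
Path Hall→Exit (+1); total 1.
Path Hall→C3→Exit (+1); total 2.
Path Hall→C1→Exit (+1); total 3.
Path Hall→C5→Exit (+1); total 4.
No residual Hall→Exit path; max flow = 4.
Certifying cut of size 4: {C5→Exit, Hall→C1, Hall→C3, Hall→Exit}.

4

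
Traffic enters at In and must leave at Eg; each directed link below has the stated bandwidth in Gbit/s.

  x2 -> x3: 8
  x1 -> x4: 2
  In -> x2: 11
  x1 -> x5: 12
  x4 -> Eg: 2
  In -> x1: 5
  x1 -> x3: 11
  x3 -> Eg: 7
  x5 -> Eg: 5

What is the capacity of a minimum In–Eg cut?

12

Augment In→x1→x3→Eg: bottleneck 5, flow now 5.
Augment In→x2→x3→Eg: bottleneck 2, flow now 7.
Augment In→x2→x3→x1→x4→Eg: bottleneck 2, flow now 9. (uses reverse residual edge)
Augment In→x2→x3→x1→x5→Eg: bottleneck 3, flow now 12. (uses reverse residual edge)
No augmenting path remains; maximum flow = 12.
By max-flow min-cut, the minimum cut capacity equals the max flow.
In the residual graph, reachable from In: {In, x2, x3}.
Min-cut edges: In→x1 (5), x3→Eg (7); capacity 5 + 7 = 12.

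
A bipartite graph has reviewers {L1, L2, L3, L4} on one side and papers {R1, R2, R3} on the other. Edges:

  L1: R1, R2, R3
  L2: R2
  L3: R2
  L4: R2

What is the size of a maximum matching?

2

Unit-capacity flow: source→left, listed edges, right→sink; max matching = max flow.
Augmenting path L1→R1 (+1); matched 1.
Augmenting path L2→R2 (+1); matched 2.
No augmenting path remains; maximum matching = 2.
König certificate: {L1, R2} is a vertex cover of size 2 (every listed pair touches it), so no matching can be larger.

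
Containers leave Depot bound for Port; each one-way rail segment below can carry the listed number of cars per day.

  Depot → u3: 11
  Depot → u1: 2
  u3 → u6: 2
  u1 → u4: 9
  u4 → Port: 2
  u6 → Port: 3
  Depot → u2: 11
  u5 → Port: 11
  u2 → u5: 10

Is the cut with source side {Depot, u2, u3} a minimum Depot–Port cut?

Yes — it is a minimum cut (capacity 14).

Given cut capacity: 2 + 10 + 2 = 14.
Augment Depot→u1→u4→Port: bottleneck 2, flow now 2.
Augment Depot→u2→u5→Port: bottleneck 10, flow now 12.
Augment Depot→u3→u6→Port: bottleneck 2, flow now 14.
No augmenting path remains; maximum flow = 14.
Cut capacity 14 equals the max flow, so it is a minimum cut.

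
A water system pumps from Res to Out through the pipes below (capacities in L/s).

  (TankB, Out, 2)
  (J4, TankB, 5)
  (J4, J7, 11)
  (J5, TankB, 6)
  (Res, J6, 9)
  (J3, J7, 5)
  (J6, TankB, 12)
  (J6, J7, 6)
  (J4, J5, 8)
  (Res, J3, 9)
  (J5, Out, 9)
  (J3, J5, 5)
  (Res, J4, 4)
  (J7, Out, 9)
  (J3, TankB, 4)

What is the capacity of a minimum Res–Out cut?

Augment Res→J3→J7→Out: bottleneck 5, flow now 5.
Augment Res→J3→J5→Out: bottleneck 4, flow now 9.
Augment Res→J4→J7→Out: bottleneck 4, flow now 13.
Augment Res→J6→TankB→Out: bottleneck 2, flow now 15.
Augment Res→J6→J7→J3→J5→Out: bottleneck 1, flow now 16. (uses reverse residual edge)
Augment Res→J6→J7→J4→J5→Out: bottleneck 4, flow now 20. (uses reverse residual edge)
No augmenting path remains; maximum flow = 20.
By max-flow min-cut, the minimum cut capacity equals the max flow.
In the residual graph, reachable from Res: {Res, J3, J6, J7, TankB}.
Min-cut edges: Res→J4 (4), J3→J5 (5), J7→Out (9), TankB→Out (2); capacity 4 + 5 + 9 + 2 = 20.

20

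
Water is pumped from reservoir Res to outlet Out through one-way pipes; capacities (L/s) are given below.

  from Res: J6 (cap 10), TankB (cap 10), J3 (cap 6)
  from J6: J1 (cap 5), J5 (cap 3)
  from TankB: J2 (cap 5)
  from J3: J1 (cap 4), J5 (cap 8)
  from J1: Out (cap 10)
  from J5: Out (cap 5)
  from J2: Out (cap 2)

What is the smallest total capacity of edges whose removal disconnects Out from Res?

16

Augment Res→J6→J1→Out: bottleneck 5, flow now 5.
Augment Res→J6→J5→Out: bottleneck 3, flow now 8.
Augment Res→TankB→J2→Out: bottleneck 2, flow now 10.
Augment Res→J3→J1→Out: bottleneck 4, flow now 14.
Augment Res→J3→J5→Out: bottleneck 2, flow now 16.
No augmenting path remains; maximum flow = 16.
By max-flow min-cut, the minimum cut capacity equals the max flow.
In the residual graph, reachable from Res: {Res, J6, TankB, J2}.
Min-cut edges: Res→J3 (6), J6→J1 (5), J6→J5 (3), J2→Out (2); capacity 6 + 5 + 3 + 2 = 16.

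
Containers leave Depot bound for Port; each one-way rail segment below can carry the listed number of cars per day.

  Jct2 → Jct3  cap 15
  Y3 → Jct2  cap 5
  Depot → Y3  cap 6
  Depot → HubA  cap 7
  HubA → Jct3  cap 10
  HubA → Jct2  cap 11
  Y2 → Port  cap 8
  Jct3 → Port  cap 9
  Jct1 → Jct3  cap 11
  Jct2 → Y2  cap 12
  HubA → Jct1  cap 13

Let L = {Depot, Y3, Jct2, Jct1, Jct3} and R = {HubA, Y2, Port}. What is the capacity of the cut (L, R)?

Edges leaving {Depot, Y3, Jct2, Jct1, Jct3}: Depot→HubA (7), Jct2→Y2 (12), Jct3→Port (9).
Cut capacity = 7 + 12 + 9 = 28.

28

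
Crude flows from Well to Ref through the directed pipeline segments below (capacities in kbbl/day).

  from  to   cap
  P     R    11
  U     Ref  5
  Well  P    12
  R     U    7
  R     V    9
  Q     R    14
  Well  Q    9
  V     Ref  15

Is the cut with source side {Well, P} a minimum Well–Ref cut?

No — its capacity is 20, but the minimum cut has capacity 14.

Given cut capacity: 9 + 11 = 20.
Augment Well→P→R→U→Ref: bottleneck 5, flow now 5.
Augment Well→P→R→V→Ref: bottleneck 6, flow now 11.
Augment Well→Q→R→V→Ref: bottleneck 3, flow now 14.
No augmenting path remains; maximum flow = 14.
In the residual graph, reachable from Well: {Well, P, Q, R, U}.
Min-cut edges: R→V (9), U→Ref (5); capacity 9 + 5 = 14.
Cut capacity 20 exceeds the max flow 14, so it is not minimum.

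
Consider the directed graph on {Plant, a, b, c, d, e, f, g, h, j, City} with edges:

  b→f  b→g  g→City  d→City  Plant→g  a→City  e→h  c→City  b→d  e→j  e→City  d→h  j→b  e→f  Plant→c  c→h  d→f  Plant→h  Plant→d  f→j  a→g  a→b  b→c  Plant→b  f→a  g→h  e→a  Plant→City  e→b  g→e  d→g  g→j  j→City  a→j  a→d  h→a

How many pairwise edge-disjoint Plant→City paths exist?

6

Assign every edge capacity 1; by Menger, the answer equals the max flow.
Path Plant→City (+1); total 1.
Path Plant→c→City (+1); total 2.
Path Plant→d→City (+1); total 3.
Path Plant→g→City (+1); total 4.
Path Plant→h→a→City (+1); total 5.
Path Plant→b→f→j→City (+1); total 6.
No residual Plant→City path; max flow = 6.
Certifying cut of size 6: {Plant→City, Plant→b, Plant→c, Plant→d, Plant→g, Plant→h}.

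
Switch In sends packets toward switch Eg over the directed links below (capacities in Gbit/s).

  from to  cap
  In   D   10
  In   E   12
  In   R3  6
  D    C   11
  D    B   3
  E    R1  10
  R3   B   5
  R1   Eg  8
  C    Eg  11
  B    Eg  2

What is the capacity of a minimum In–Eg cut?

20

Augment In→D→C→Eg: bottleneck 10, flow now 10.
Augment In→E→R1→Eg: bottleneck 8, flow now 18.
Augment In→R3→B→Eg: bottleneck 2, flow now 20.
No augmenting path remains; maximum flow = 20.
By max-flow min-cut, the minimum cut capacity equals the max flow.
In the residual graph, reachable from In: {In, E, R3, R1, B}.
Min-cut edges: In→D (10), R1→Eg (8), B→Eg (2); capacity 10 + 8 + 2 = 20.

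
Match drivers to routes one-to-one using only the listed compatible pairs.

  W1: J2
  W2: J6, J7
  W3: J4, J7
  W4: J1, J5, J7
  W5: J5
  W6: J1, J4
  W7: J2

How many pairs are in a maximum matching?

6

Unit-capacity flow: source→left, listed edges, right→sink; max matching = max flow.
Augmenting path W1→J2 (+1); matched 1.
Augmenting path W2→J6 (+1); matched 2.
Augmenting path W3→J4 (+1); matched 3.
Augmenting path W4→J1 (+1); matched 4.
Augmenting path W5→J5 (+1); matched 5.
Augmenting path W6→J1→W4→J7 (+1); matched 6.
No augmenting path remains; maximum matching = 6.
König certificate: {W2, W3, W4, W5, W6, J2} is a vertex cover of size 6 (every listed pair touches it), so no matching can be larger.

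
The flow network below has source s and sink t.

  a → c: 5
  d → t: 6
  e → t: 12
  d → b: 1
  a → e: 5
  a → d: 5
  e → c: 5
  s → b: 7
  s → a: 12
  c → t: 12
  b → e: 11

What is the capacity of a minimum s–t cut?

Augment s→a→c→t: bottleneck 5, flow now 5.
Augment s→a→d→t: bottleneck 5, flow now 10.
Augment s→a→e→t: bottleneck 2, flow now 12.
Augment s→b→e→t: bottleneck 7, flow now 19.
No augmenting path remains; maximum flow = 19.
By max-flow min-cut, the minimum cut capacity equals the max flow.
In the residual graph, reachable from s: {s}.
Min-cut edges: s→a (12), s→b (7); capacity 12 + 7 = 19.

19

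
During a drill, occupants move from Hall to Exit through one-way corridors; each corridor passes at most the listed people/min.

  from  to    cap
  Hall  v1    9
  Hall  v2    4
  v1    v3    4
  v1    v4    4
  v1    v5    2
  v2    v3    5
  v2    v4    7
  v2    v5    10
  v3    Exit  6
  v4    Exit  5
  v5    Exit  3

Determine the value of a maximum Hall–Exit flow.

13

Augment Hall→v1→v3→Exit: bottleneck 4, flow now 4.
Augment Hall→v1→v4→Exit: bottleneck 4, flow now 8.
Augment Hall→v1→v5→Exit: bottleneck 1, flow now 9.
Augment Hall→v2→v3→Exit: bottleneck 2, flow now 11.
Augment Hall→v2→v4→Exit: bottleneck 1, flow now 12.
Augment Hall→v2→v5→Exit: bottleneck 1, flow now 13.
No augmenting path remains; maximum flow = 13.
In the residual graph, reachable from Hall: {Hall}.
Min-cut edges: Hall→v1 (9), Hall→v2 (4); capacity 9 + 4 = 13.
This cut is saturated, so no flow can exceed 13.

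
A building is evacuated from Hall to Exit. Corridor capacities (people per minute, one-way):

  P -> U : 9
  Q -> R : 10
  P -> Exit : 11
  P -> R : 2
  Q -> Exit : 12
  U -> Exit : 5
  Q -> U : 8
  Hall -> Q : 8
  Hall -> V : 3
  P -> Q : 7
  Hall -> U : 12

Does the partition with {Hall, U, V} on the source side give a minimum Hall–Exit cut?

Given cut capacity: 8 + 5 = 13.
Augment Hall→Q→Exit: bottleneck 8, flow now 8.
Augment Hall→U→Exit: bottleneck 5, flow now 13.
No augmenting path remains; maximum flow = 13.
Cut capacity 13 equals the max flow, so it is a minimum cut.

Yes — it is a minimum cut (capacity 13).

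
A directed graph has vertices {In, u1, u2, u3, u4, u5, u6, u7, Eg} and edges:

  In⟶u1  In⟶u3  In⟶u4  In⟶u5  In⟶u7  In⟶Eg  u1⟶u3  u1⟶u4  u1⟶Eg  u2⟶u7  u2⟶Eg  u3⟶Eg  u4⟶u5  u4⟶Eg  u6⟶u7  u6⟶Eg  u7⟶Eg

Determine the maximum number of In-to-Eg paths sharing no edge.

Assign every edge capacity 1; by Menger, the answer equals the max flow.
Path In→Eg (+1); total 1.
Path In→u1→Eg (+1); total 2.
Path In→u3→Eg (+1); total 3.
Path In→u4→Eg (+1); total 4.
Path In→u7→Eg (+1); total 5.
No residual In→Eg path; max flow = 5.
Certifying cut of size 5: {In→Eg, In→u1, In→u3, In→u4, In→u7}.

5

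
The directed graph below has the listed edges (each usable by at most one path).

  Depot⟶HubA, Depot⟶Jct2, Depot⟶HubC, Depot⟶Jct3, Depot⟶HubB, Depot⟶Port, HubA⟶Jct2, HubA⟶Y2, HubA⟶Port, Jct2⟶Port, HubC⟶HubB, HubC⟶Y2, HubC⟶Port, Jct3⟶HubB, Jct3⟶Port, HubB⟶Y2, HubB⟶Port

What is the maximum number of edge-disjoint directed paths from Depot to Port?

Assign every edge capacity 1; by Menger, the answer equals the max flow.
Path Depot→Port (+1); total 1.
Path Depot→HubA→Port (+1); total 2.
Path Depot→Jct2→Port (+1); total 3.
Path Depot→HubC→Port (+1); total 4.
Path Depot→Jct3→Port (+1); total 5.
Path Depot→HubB→Port (+1); total 6.
No residual Depot→Port path; max flow = 6.
Certifying cut of size 6: {Depot→HubA, Depot→HubB, Depot→HubC, Depot→Jct2, Depot→Jct3, Depot→Port}.

6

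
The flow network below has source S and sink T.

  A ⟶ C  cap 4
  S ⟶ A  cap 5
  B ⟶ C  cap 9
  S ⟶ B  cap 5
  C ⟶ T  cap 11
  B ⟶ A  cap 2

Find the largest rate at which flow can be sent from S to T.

9

Augment S→A→C→T: bottleneck 4, flow now 4.
Augment S→B→C→T: bottleneck 5, flow now 9.
No augmenting path remains; maximum flow = 9.
In the residual graph, reachable from S: {S, A}.
Min-cut edges: S→B (5), A→C (4); capacity 5 + 4 = 9.
This cut is saturated, so no flow can exceed 9.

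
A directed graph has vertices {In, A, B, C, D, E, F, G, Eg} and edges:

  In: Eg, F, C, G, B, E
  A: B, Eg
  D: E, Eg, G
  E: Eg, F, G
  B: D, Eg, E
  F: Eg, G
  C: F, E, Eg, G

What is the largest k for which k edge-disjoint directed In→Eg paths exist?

Assign every edge capacity 1; by Menger, the answer equals the max flow.
Path In→Eg (+1); total 1.
Path In→B→Eg (+1); total 2.
Path In→C→Eg (+1); total 3.
Path In→E→Eg (+1); total 4.
Path In→F→Eg (+1); total 5.
No residual In→Eg path; max flow = 5.
Certifying cut of size 5: {In→B, In→C, In→E, In→Eg, In→F}.

5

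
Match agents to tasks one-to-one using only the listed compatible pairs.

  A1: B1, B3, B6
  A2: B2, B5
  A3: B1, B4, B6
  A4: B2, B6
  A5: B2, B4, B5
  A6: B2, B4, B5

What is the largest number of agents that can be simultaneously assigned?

Unit-capacity flow: source→left, listed edges, right→sink; max matching = max flow.
Augmenting path A1→B1 (+1); matched 1.
Augmenting path A2→B2 (+1); matched 2.
Augmenting path A3→B4 (+1); matched 3.
Augmenting path A4→B6 (+1); matched 4.
Augmenting path A5→B5 (+1); matched 5.
Augmenting path A6→B4→A3→B1→A1→B3 (+1); matched 6.
No augmenting path remains; maximum matching = 6.
König certificate: {A1, A2, A3, A4, A5, A6} is a vertex cover of size 6 (every listed pair touches it), so no matching can be larger.

6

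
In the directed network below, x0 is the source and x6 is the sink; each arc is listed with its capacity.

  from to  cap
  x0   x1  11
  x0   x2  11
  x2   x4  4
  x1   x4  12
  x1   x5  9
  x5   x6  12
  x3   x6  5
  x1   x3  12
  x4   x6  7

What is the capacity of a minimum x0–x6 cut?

15

Augment x0→x1→x3→x6: bottleneck 5, flow now 5.
Augment x0→x1→x4→x6: bottleneck 6, flow now 11.
Augment x0→x2→x4→x6: bottleneck 1, flow now 12.
Augment x0→x2→x4→x1→x5→x6: bottleneck 3, flow now 15. (uses reverse residual edge)
No augmenting path remains; maximum flow = 15.
By max-flow min-cut, the minimum cut capacity equals the max flow.
In the residual graph, reachable from x0: {x0, x2}.
Min-cut edges: x0→x1 (11), x2→x4 (4); capacity 11 + 4 = 15.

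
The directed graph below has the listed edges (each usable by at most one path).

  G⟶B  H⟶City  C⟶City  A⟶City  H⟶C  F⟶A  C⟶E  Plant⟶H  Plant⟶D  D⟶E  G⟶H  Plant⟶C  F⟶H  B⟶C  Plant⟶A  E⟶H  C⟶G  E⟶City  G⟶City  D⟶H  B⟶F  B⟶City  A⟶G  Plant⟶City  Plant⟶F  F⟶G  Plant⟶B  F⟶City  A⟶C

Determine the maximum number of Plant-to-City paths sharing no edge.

7

Assign every edge capacity 1; by Menger, the answer equals the max flow.
Path Plant→City (+1); total 1.
Path Plant→A→City (+1); total 2.
Path Plant→B→City (+1); total 3.
Path Plant→C→City (+1); total 4.
Path Plant→F→City (+1); total 5.
Path Plant→H→City (+1); total 6.
Path Plant→D→E→City (+1); total 7.
No residual Plant→City path; max flow = 7.
Certifying cut of size 7: {Plant→A, Plant→B, Plant→C, Plant→City, Plant→D, Plant→F, Plant→H}.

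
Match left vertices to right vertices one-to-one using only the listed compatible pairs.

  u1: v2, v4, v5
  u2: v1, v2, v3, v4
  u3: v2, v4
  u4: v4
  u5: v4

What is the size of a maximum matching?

Unit-capacity flow: source→left, listed edges, right→sink; max matching = max flow.
Augmenting path u1→v2 (+1); matched 1.
Augmenting path u2→v1 (+1); matched 2.
Augmenting path u3→v4 (+1); matched 3.
Augmenting path u4→v4→u3→v2→u1→v5 (+1); matched 4.
No augmenting path remains; maximum matching = 4.
König certificate: {u1, u2, u3, v4} is a vertex cover of size 4 (every listed pair touches it), so no matching can be larger.

4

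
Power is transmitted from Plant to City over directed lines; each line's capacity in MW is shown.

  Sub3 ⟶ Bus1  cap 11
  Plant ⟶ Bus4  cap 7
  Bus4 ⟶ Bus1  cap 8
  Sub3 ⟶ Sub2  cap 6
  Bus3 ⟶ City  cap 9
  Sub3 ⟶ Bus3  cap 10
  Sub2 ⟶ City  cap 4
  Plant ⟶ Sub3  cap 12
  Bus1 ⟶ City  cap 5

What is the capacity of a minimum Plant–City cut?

Augment Plant→Sub3→Bus3→City: bottleneck 9, flow now 9.
Augment Plant→Sub3→Bus1→City: bottleneck 3, flow now 12.
Augment Plant→Bus4→Bus1→City: bottleneck 2, flow now 14.
Augment Plant→Bus4→Bus1→Sub3→Sub2→City: bottleneck 3, flow now 17. (uses reverse residual edge)
No augmenting path remains; maximum flow = 17.
By max-flow min-cut, the minimum cut capacity equals the max flow.
In the residual graph, reachable from Plant: {Plant, Bus4, Bus1}.
Min-cut edges: Plant→Sub3 (12), Bus1→City (5); capacity 12 + 5 = 17.

17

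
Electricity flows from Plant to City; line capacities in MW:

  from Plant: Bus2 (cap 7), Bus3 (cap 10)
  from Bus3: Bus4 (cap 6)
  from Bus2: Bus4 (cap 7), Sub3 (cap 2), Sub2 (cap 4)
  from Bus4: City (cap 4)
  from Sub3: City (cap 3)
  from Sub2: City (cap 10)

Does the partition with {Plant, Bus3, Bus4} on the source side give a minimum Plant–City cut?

No — its capacity is 11, but the minimum cut has capacity 10.

Given cut capacity: 7 + 4 = 11.
Augment Plant→Bus3→Bus4→City: bottleneck 4, flow now 4.
Augment Plant→Bus2→Sub3→City: bottleneck 2, flow now 6.
Augment Plant→Bus2→Sub2→City: bottleneck 4, flow now 10.
No augmenting path remains; maximum flow = 10.
In the residual graph, reachable from Plant: {Plant, Bus3, Bus2, Bus4}.
Min-cut edges: Bus2→Sub3 (2), Bus2→Sub2 (4), Bus4→City (4); capacity 2 + 4 + 4 = 10.
Cut capacity 11 exceeds the max flow 10, so it is not minimum.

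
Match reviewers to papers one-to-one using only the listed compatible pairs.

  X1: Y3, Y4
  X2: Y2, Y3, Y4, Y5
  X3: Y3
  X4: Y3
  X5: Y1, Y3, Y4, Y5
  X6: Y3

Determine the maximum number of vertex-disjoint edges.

4

Unit-capacity flow: source→left, listed edges, right→sink; max matching = max flow.
Augmenting path X1→Y3 (+1); matched 1.
Augmenting path X2→Y2 (+1); matched 2.
Augmenting path X5→Y1 (+1); matched 3.
Augmenting path X3→Y3→X1→Y4 (+1); matched 4.
No augmenting path remains; maximum matching = 4.
König certificate: {X1, X2, X5, Y3} is a vertex cover of size 4 (every listed pair touches it), so no matching can be larger.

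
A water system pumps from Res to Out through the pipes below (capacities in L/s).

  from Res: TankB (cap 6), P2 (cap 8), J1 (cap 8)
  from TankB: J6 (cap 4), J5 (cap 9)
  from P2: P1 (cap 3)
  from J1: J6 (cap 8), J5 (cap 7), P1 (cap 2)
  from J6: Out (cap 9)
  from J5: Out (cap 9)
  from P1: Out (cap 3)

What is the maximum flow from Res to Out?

Augment Res→TankB→J6→Out: bottleneck 4, flow now 4.
Augment Res→TankB→J5→Out: bottleneck 2, flow now 6.
Augment Res→P2→P1→Out: bottleneck 3, flow now 9.
Augment Res→J1→J6→Out: bottleneck 5, flow now 14.
Augment Res→J1→J5→Out: bottleneck 3, flow now 17.
No augmenting path remains; maximum flow = 17.
In the residual graph, reachable from Res: {Res, P2}.
Min-cut edges: Res→TankB (6), Res→J1 (8), P2→P1 (3); capacity 6 + 8 + 3 = 17.
This cut is saturated, so no flow can exceed 17.

17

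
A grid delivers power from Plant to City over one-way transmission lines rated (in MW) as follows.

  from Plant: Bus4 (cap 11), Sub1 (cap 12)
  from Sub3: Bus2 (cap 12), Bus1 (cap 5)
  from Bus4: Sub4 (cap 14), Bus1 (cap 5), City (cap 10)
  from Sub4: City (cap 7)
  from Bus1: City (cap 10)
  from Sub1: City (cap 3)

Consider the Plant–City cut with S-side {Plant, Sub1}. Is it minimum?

Given cut capacity: 11 + 3 = 14.
Augment Plant→Bus4→City: bottleneck 10, flow now 10.
Augment Plant→Sub1→City: bottleneck 3, flow now 13.
Augment Plant→Bus4→Sub4→City: bottleneck 1, flow now 14.
No augmenting path remains; maximum flow = 14.
Cut capacity 14 equals the max flow, so it is a minimum cut.

Yes — it is a minimum cut (capacity 14).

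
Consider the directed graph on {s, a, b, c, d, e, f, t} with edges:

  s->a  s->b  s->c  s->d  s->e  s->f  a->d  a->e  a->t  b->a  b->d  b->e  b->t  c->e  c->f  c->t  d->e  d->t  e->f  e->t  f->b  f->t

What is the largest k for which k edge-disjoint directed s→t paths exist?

6

Assign every edge capacity 1; by Menger, the answer equals the max flow.
Path s→a→t (+1); total 1.
Path s→b→t (+1); total 2.
Path s→c→t (+1); total 3.
Path s→d→t (+1); total 4.
Path s→e→t (+1); total 5.
Path s→f→t (+1); total 6.
No residual s→t path; max flow = 6.
Certifying cut of size 6: {s→a, s→b, s→c, s→d, s→e, s→f}.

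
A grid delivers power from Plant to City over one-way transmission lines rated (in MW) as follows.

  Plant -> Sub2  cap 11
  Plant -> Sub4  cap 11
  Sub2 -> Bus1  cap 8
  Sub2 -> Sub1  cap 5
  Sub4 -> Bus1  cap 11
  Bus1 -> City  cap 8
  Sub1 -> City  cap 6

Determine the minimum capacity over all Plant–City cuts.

Augment Plant→Sub2→Bus1→City: bottleneck 8, flow now 8.
Augment Plant→Sub2→Sub1→City: bottleneck 3, flow now 11.
Augment Plant→Sub4→Bus1→Sub2→Sub1→City: bottleneck 2, flow now 13. (uses reverse residual edge)
No augmenting path remains; maximum flow = 13.
By max-flow min-cut, the minimum cut capacity equals the max flow.
In the residual graph, reachable from Plant: {Plant, Sub2, Sub4, Bus1}.
Min-cut edges: Sub2→Sub1 (5), Bus1→City (8); capacity 5 + 8 = 13.

13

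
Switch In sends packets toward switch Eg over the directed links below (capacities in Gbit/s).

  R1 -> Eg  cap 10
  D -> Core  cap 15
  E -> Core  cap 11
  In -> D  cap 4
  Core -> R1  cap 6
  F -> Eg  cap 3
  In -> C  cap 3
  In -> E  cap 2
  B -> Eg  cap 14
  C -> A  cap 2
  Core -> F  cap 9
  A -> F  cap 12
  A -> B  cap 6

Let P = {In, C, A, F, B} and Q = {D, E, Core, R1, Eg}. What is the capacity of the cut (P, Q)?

23

Edges leaving {In, C, A, F, B}: In→D (4), In→E (2), F→Eg (3), B→Eg (14).
Cut capacity = 4 + 2 + 3 + 14 = 23.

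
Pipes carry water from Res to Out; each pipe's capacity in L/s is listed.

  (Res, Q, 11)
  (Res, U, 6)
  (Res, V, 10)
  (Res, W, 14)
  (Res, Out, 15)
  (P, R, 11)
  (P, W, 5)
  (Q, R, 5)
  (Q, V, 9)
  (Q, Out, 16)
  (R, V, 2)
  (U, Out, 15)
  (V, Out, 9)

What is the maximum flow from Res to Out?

41

Augment Res→Out: bottleneck 15, flow now 15.
Augment Res→Q→Out: bottleneck 11, flow now 26.
Augment Res→U→Out: bottleneck 6, flow now 32.
Augment Res→V→Out: bottleneck 9, flow now 41.
No augmenting path remains; maximum flow = 41.
In the residual graph, reachable from Res: {Res, V, W}.
Min-cut edges: Res→Q (11), Res→U (6), Res→Out (15), V→Out (9); capacity 11 + 6 + 15 + 9 = 41.
This cut is saturated, so no flow can exceed 41.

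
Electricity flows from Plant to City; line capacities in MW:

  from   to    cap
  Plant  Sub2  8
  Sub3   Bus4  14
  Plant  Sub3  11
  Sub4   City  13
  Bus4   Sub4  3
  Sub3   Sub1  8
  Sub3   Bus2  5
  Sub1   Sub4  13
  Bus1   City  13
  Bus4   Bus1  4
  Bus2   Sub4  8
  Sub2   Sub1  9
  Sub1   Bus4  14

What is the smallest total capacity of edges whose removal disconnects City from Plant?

17

Augment Plant→Sub3→Bus2→Sub4→City: bottleneck 5, flow now 5.
Augment Plant→Sub3→Bus4→Bus1→City: bottleneck 4, flow now 9.
Augment Plant→Sub3→Bus4→Sub4→City: bottleneck 2, flow now 11.
Augment Plant→Sub2→Sub1→Sub4→City: bottleneck 6, flow now 17.
No augmenting path remains; maximum flow = 17.
By max-flow min-cut, the minimum cut capacity equals the max flow.
In the residual graph, reachable from Plant: {Plant, Sub3, Sub2, Bus2, Bus4, Sub1, Sub4}.
Min-cut edges: Bus4→Bus1 (4), Sub4→City (13); capacity 4 + 13 = 17.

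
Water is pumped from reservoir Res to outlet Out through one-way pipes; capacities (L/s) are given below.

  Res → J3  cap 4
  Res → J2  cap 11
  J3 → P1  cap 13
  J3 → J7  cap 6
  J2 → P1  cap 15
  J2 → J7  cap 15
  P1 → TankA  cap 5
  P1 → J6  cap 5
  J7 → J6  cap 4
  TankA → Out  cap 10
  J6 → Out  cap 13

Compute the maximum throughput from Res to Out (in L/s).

14

Augment Res→J3→P1→TankA→Out: bottleneck 4, flow now 4.
Augment Res→J2→P1→TankA→Out: bottleneck 1, flow now 5.
Augment Res→J2→P1→J6→Out: bottleneck 5, flow now 10.
Augment Res→J2→J7→J6→Out: bottleneck 4, flow now 14.
No augmenting path remains; maximum flow = 14.
In the residual graph, reachable from Res: {Res, J3, J2, P1, J7}.
Min-cut edges: P1→TankA (5), P1→J6 (5), J7→J6 (4); capacity 5 + 5 + 4 = 14.
This cut is saturated, so no flow can exceed 14.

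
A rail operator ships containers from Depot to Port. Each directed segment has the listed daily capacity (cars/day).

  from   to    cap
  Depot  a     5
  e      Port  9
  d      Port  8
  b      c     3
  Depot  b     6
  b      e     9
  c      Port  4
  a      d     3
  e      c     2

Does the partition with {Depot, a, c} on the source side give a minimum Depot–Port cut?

Given cut capacity: 6 + 3 + 4 = 13.
Augment Depot→a→d→Port: bottleneck 3, flow now 3.
Augment Depot→b→c→Port: bottleneck 3, flow now 6.
Augment Depot→b→e→Port: bottleneck 3, flow now 9.
No augmenting path remains; maximum flow = 9.
In the residual graph, reachable from Depot: {Depot, a}.
Min-cut edges: Depot→b (6), a→d (3); capacity 6 + 3 = 9.
Cut capacity 13 exceeds the max flow 9, so it is not minimum.

No — its capacity is 13, but the minimum cut has capacity 9.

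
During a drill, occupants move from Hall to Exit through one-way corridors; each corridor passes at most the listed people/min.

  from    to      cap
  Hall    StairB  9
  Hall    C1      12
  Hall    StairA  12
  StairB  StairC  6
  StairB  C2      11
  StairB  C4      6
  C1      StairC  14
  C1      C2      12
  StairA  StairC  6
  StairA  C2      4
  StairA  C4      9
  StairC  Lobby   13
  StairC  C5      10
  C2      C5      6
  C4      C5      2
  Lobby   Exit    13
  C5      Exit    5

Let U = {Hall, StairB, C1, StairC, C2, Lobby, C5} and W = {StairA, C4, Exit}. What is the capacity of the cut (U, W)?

Edges leaving {Hall, StairB, C1, StairC, C2, Lobby, C5}: Hall→StairA (12), StairB→C4 (6), Lobby→Exit (13), C5→Exit (5).
Cut capacity = 12 + 6 + 13 + 5 = 36.

36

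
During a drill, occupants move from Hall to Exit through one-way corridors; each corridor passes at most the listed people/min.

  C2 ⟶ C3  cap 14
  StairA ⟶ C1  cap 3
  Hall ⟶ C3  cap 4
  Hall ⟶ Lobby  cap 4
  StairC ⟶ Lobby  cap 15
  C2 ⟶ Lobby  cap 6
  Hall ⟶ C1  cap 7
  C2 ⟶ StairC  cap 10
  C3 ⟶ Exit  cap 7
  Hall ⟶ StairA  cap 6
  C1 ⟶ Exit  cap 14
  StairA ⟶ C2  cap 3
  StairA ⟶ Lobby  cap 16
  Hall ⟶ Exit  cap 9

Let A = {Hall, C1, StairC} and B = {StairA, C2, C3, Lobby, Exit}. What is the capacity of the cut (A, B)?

52

Edges leaving {Hall, C1, StairC}: Hall→StairA (6), Hall→C3 (4), Hall→Lobby (4), Hall→Exit (9), C1→Exit (14), StairC→Lobby (15).
Cut capacity = 6 + 4 + 4 + 9 + 14 + 15 = 52.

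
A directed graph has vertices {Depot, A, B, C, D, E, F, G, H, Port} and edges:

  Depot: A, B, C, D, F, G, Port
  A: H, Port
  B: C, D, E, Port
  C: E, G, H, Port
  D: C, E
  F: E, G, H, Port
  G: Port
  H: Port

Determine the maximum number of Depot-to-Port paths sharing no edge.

7

Assign every edge capacity 1; by Menger, the answer equals the max flow.
Path Depot→Port (+1); total 1.
Path Depot→A→Port (+1); total 2.
Path Depot→B→Port (+1); total 3.
Path Depot→C→Port (+1); total 4.
Path Depot→F→Port (+1); total 5.
Path Depot→G→Port (+1); total 6.
Path Depot→D→C→H→Port (+1); total 7.
No residual Depot→Port path; max flow = 7.
Certifying cut of size 7: {Depot→A, Depot→B, Depot→C, Depot→D, Depot→F, Depot→G, Depot→Port}.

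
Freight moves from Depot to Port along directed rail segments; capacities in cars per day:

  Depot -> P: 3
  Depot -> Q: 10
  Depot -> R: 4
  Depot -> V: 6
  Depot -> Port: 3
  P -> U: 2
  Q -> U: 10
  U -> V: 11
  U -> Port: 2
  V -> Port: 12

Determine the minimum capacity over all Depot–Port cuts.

17

Augment Depot→Port: bottleneck 3, flow now 3.
Augment Depot→V→Port: bottleneck 6, flow now 9.
Augment Depot→P→U→Port: bottleneck 2, flow now 11.
Augment Depot→Q→U→V→Port: bottleneck 6, flow now 17.
No augmenting path remains; maximum flow = 17.
By max-flow min-cut, the minimum cut capacity equals the max flow.
In the residual graph, reachable from Depot: {Depot, P, Q, R, U, V}.
Min-cut edges: Depot→Port (3), U→Port (2), V→Port (12); capacity 3 + 2 + 12 = 17.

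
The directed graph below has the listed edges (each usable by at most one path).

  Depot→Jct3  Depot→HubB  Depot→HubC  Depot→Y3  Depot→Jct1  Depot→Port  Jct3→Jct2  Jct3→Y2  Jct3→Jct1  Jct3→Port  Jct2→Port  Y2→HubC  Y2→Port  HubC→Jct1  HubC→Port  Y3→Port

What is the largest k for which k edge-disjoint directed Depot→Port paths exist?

Assign every edge capacity 1; by Menger, the answer equals the max flow.
Path Depot→Port (+1); total 1.
Path Depot→Jct3→Port (+1); total 2.
Path Depot→HubC→Port (+1); total 3.
Path Depot→Y3→Port (+1); total 4.
No residual Depot→Port path; max flow = 4.
Certifying cut of size 4: {Depot→HubC, Depot→Jct3, Depot→Port, Depot→Y3}.

4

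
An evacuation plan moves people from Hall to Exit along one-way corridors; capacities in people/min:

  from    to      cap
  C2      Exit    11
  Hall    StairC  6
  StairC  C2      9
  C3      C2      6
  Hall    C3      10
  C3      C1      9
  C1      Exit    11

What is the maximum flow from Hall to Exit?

16

Augment Hall→C3→C2→Exit: bottleneck 6, flow now 6.
Augment Hall→C3→C1→Exit: bottleneck 4, flow now 10.
Augment Hall→StairC→C2→Exit: bottleneck 5, flow now 15.
Augment Hall→StairC→C2→C3→C1→Exit: bottleneck 1, flow now 16. (uses reverse residual edge)
No augmenting path remains; maximum flow = 16.
In the residual graph, reachable from Hall: {Hall}.
Min-cut edges: Hall→C3 (10), Hall→StairC (6); capacity 10 + 6 = 16.
This cut is saturated, so no flow can exceed 16.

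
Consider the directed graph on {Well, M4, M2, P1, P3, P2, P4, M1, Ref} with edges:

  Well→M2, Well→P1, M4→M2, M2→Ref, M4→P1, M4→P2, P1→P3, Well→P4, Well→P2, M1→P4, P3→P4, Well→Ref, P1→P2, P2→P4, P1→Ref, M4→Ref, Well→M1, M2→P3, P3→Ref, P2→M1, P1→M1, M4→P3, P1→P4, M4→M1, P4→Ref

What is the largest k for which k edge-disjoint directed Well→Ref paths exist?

Assign every edge capacity 1; by Menger, the answer equals the max flow.
Path Well→Ref (+1); total 1.
Path Well→M2→Ref (+1); total 2.
Path Well→P1→Ref (+1); total 3.
Path Well→P4→Ref (+1); total 4.
No residual Well→Ref path; max flow = 4.
Certifying cut of size 4: {P4→Ref, Well→M2, Well→P1, Well→Ref}.

4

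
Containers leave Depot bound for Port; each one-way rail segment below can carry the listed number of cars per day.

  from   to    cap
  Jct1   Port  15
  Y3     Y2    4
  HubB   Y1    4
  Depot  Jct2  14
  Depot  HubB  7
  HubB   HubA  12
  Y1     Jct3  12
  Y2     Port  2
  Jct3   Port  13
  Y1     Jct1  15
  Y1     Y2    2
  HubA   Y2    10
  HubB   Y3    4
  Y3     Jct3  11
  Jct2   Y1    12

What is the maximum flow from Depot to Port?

19

Augment Depot→Jct2→Y1→Jct3→Port: bottleneck 12, flow now 12.
Augment Depot→HubB→Y1→Y2→Port: bottleneck 2, flow now 14.
Augment Depot→HubB→Y1→Jct1→Port: bottleneck 2, flow now 16.
Augment Depot→HubB→Y3→Jct3→Port: bottleneck 1, flow now 17.
Augment Depot→HubB→Y3→Jct3→Y1→Jct1→Port: bottleneck 2, flow now 19. (uses reverse residual edge)
No augmenting path remains; maximum flow = 19.
In the residual graph, reachable from Depot: {Depot, Jct2}.
Min-cut edges: Depot→HubB (7), Jct2→Y1 (12); capacity 7 + 12 = 19.
This cut is saturated, so no flow can exceed 19.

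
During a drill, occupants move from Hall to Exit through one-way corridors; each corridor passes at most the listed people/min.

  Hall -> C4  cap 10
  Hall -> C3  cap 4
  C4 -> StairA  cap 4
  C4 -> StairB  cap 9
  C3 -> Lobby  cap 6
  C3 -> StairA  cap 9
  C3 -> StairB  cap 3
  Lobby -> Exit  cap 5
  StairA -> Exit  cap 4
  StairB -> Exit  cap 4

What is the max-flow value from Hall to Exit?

12

Augment Hall→C4→StairA→Exit: bottleneck 4, flow now 4.
Augment Hall→C4→StairB→Exit: bottleneck 4, flow now 8.
Augment Hall→C3→Lobby→Exit: bottleneck 4, flow now 12.
No augmenting path remains; maximum flow = 12.
In the residual graph, reachable from Hall: {Hall, C4, StairB}.
Min-cut edges: Hall→C3 (4), C4→StairA (4), StairB→Exit (4); capacity 4 + 4 + 4 = 12.
This cut is saturated, so no flow can exceed 12.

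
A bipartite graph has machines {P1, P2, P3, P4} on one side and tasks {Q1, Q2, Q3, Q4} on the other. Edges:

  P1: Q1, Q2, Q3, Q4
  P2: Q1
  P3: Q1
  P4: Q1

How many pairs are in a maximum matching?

Unit-capacity flow: source→left, listed edges, right→sink; max matching = max flow.
Augmenting path P1→Q1 (+1); matched 1.
Augmenting path P2→Q1→P1→Q2 (+1); matched 2.
No augmenting path remains; maximum matching = 2.
König certificate: {P1, Q1} is a vertex cover of size 2 (every listed pair touches it), so no matching can be larger.

2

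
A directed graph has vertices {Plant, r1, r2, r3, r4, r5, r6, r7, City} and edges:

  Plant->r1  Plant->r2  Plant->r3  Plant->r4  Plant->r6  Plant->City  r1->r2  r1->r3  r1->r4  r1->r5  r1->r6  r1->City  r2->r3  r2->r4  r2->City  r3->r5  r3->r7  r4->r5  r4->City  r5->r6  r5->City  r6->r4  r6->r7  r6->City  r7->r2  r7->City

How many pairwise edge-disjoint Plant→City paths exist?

Assign every edge capacity 1; by Menger, the answer equals the max flow.
Path Plant→City (+1); total 1.
Path Plant→r1→City (+1); total 2.
Path Plant→r2→City (+1); total 3.
Path Plant→r4→City (+1); total 4.
Path Plant→r6→City (+1); total 5.
Path Plant→r3→r5→City (+1); total 6.
No residual Plant→City path; max flow = 6.
Certifying cut of size 6: {Plant→City, Plant→r1, Plant→r2, Plant→r3, Plant→r4, Plant→r6}.

6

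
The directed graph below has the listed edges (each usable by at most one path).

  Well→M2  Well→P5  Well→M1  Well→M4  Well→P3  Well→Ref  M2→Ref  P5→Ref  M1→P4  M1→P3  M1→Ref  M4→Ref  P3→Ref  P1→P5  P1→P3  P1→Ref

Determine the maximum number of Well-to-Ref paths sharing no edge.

6

Assign every edge capacity 1; by Menger, the answer equals the max flow.
Path Well→Ref (+1); total 1.
Path Well→M2→Ref (+1); total 2.
Path Well→P5→Ref (+1); total 3.
Path Well→M1→Ref (+1); total 4.
Path Well→M4→Ref (+1); total 5.
Path Well→P3→Ref (+1); total 6.
No residual Well→Ref path; max flow = 6.
Certifying cut of size 6: {Well→M1, Well→M2, Well→M4, Well→P3, Well→P5, Well→Ref}.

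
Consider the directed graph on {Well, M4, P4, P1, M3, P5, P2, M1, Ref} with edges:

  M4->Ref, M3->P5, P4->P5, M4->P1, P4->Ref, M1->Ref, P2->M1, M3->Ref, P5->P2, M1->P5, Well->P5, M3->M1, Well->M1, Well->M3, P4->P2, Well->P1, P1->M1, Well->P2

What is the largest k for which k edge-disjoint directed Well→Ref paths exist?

Assign every edge capacity 1; by Menger, the answer equals the max flow.
Path Well→M3→Ref (+1); total 1.
Path Well→M1→Ref (+1); total 2.
No residual Well→Ref path; max flow = 2.
Certifying cut of size 2: {M1→Ref, Well→M3}.

2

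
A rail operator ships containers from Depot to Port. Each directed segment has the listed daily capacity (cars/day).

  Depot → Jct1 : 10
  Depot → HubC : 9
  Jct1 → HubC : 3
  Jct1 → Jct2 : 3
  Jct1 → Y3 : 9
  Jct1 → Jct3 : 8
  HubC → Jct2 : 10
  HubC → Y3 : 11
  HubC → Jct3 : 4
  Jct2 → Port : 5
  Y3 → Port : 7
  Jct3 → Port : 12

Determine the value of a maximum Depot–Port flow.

19

Augment Depot→Jct1→Jct2→Port: bottleneck 3, flow now 3.
Augment Depot→Jct1→Y3→Port: bottleneck 7, flow now 10.
Augment Depot→HubC→Jct2→Port: bottleneck 2, flow now 12.
Augment Depot→HubC→Jct3→Port: bottleneck 4, flow now 16.
Augment Depot→HubC→Jct2→Jct1→Jct3→Port: bottleneck 3, flow now 19. (uses reverse residual edge)
No augmenting path remains; maximum flow = 19.
In the residual graph, reachable from Depot: {Depot}.
Min-cut edges: Depot→Jct1 (10), Depot→HubC (9); capacity 10 + 9 = 19.
This cut is saturated, so no flow can exceed 19.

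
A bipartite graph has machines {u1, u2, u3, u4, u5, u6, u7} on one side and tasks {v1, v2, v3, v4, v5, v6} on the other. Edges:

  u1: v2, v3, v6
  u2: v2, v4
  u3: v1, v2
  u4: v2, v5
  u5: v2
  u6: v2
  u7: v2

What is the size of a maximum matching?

5

Unit-capacity flow: source→left, listed edges, right→sink; max matching = max flow.
Augmenting path u1→v2 (+1); matched 1.
Augmenting path u2→v4 (+1); matched 2.
Augmenting path u3→v1 (+1); matched 3.
Augmenting path u4→v5 (+1); matched 4.
Augmenting path u5→v2→u1→v3 (+1); matched 5.
No augmenting path remains; maximum matching = 5.
König certificate: {u1, u2, u3, u4, v2} is a vertex cover of size 5 (every listed pair touches it), so no matching can be larger.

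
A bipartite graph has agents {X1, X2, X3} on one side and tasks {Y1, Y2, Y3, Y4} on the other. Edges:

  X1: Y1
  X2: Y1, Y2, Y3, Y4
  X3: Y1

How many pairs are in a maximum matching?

2

Unit-capacity flow: source→left, listed edges, right→sink; max matching = max flow.
Augmenting path X1→Y1 (+1); matched 1.
Augmenting path X2→Y2 (+1); matched 2.
No augmenting path remains; maximum matching = 2.
König certificate: {X2, Y1} is a vertex cover of size 2 (every listed pair touches it), so no matching can be larger.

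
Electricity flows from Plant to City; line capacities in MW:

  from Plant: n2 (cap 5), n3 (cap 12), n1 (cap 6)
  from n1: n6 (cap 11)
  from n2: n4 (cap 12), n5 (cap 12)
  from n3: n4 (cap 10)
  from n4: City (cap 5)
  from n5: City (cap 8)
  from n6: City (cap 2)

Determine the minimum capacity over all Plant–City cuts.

Augment Plant→n1→n6→City: bottleneck 2, flow now 2.
Augment Plant→n2→n4→City: bottleneck 5, flow now 7.
Augment Plant→n3→n4→n2→n5→City: bottleneck 5, flow now 12. (uses reverse residual edge)
No augmenting path remains; maximum flow = 12.
By max-flow min-cut, the minimum cut capacity equals the max flow.
In the residual graph, reachable from Plant: {Plant, n1, n3, n4, n6}.
Min-cut edges: Plant→n2 (5), n4→City (5), n6→City (2); capacity 5 + 5 + 2 = 12.

12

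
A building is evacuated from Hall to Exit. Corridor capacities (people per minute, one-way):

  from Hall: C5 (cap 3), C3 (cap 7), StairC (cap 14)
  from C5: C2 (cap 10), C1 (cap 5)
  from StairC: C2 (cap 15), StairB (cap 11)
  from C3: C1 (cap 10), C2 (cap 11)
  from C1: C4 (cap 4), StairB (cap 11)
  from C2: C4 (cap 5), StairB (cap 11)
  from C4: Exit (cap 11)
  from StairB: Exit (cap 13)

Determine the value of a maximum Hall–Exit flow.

Augment Hall→StairC→StairB→Exit: bottleneck 11, flow now 11.
Augment Hall→C5→C1→C4→Exit: bottleneck 3, flow now 14.
Augment Hall→StairC→C2→C4→Exit: bottleneck 3, flow now 17.
Augment Hall→C3→C1→C4→Exit: bottleneck 1, flow now 18.
Augment Hall→C3→C1→StairB→Exit: bottleneck 2, flow now 20.
Augment Hall→C3→C2→C4→Exit: bottleneck 2, flow now 22.
No augmenting path remains; maximum flow = 22.
In the residual graph, reachable from Hall: {Hall, C5, StairC, C3, C1, C2, StairB}.
Min-cut edges: C1→C4 (4), C2→C4 (5), StairB→Exit (13); capacity 4 + 5 + 13 = 22.
This cut is saturated, so no flow can exceed 22.

22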